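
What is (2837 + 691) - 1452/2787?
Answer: 3277028/929 ≈ 3527.5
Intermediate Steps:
(2837 + 691) - 1452/2787 = 3528 - 1452*1/2787 = 3528 - 484/929 = 3277028/929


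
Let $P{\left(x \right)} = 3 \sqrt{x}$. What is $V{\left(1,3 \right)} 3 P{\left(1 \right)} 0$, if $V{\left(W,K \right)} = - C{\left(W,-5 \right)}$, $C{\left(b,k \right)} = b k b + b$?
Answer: $0$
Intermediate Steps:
$C{\left(b,k \right)} = b + k b^{2}$ ($C{\left(b,k \right)} = k b^{2} + b = b + k b^{2}$)
$V{\left(W,K \right)} = - W \left(1 - 5 W\right)$ ($V{\left(W,K \right)} = - W \left(1 + W \left(-5\right)\right) = - W \left(1 - 5 W\right)$)
$V{\left(1,3 \right)} 3 P{\left(1 \right)} 0 = 1 \left(-1 + 5 \cdot 1\right) 3 \cdot 3 \sqrt{1} \cdot 0 = 1 \left(-1 + 5\right) 3 \cdot 3 \cdot 1 \cdot 0 = 1 \cdot 4 \cdot 3 \cdot 3 \cdot 0 = 4 \cdot 9 \cdot 0 = 4 \cdot 0 = 0$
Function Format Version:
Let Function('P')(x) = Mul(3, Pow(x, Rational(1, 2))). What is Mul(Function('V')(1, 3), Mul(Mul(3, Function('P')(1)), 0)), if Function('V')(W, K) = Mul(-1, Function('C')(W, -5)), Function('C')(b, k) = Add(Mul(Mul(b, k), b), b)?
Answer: 0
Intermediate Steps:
Function('C')(b, k) = Add(b, Mul(k, Pow(b, 2))) (Function('C')(b, k) = Add(Mul(k, Pow(b, 2)), b) = Add(b, Mul(k, Pow(b, 2))))
Function('V')(W, K) = Mul(-1, W, Add(1, Mul(-5, W))) (Function('V')(W, K) = Mul(-1, Mul(W, Add(1, Mul(W, -5)))) = Mul(-1, Mul(W, Add(1, Mul(-5, W)))) = Mul(-1, W, Add(1, Mul(-5, W))))
Mul(Function('V')(1, 3), Mul(Mul(3, Function('P')(1)), 0)) = Mul(Mul(1, Add(-1, Mul(5, 1))), Mul(Mul(3, Mul(3, Pow(1, Rational(1, 2)))), 0)) = Mul(Mul(1, Add(-1, 5)), Mul(Mul(3, Mul(3, 1)), 0)) = Mul(Mul(1, 4), Mul(Mul(3, 3), 0)) = Mul(4, Mul(9, 0)) = Mul(4, 0) = 0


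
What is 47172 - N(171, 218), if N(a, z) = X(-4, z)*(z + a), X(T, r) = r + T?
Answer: -36074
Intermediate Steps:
X(T, r) = T + r
N(a, z) = (-4 + z)*(a + z) (N(a, z) = (-4 + z)*(z + a) = (-4 + z)*(a + z))
47172 - N(171, 218) = 47172 - (-4 + 218)*(171 + 218) = 47172 - 214*389 = 47172 - 1*83246 = 47172 - 83246 = -36074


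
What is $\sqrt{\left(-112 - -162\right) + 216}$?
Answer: $\sqrt{266} \approx 16.31$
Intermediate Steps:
$\sqrt{\left(-112 - -162\right) + 216} = \sqrt{\left(-112 + 162\right) + 216} = \sqrt{50 + 216} = \sqrt{266}$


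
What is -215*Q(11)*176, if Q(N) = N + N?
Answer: -832480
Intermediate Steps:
Q(N) = 2*N
-215*Q(11)*176 = -430*11*176 = -215*22*176 = -4730*176 = -832480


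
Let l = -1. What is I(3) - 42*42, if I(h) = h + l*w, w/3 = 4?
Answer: -1773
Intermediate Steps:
w = 12 (w = 3*4 = 12)
I(h) = -12 + h (I(h) = h - 1*12 = h - 12 = -12 + h)
I(3) - 42*42 = (-12 + 3) - 42*42 = -9 - 1764 = -1773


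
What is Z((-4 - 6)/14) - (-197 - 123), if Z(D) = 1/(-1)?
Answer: 319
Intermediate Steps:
Z(D) = -1
Z((-4 - 6)/14) - (-197 - 123) = -1 - (-197 - 123) = -1 - 1*(-320) = -1 + 320 = 319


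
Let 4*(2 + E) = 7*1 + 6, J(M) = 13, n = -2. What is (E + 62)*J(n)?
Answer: 3289/4 ≈ 822.25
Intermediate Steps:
E = 5/4 (E = -2 + (7*1 + 6)/4 = -2 + (7 + 6)/4 = -2 + (¼)*13 = -2 + 13/4 = 5/4 ≈ 1.2500)
(E + 62)*J(n) = (5/4 + 62)*13 = (253/4)*13 = 3289/4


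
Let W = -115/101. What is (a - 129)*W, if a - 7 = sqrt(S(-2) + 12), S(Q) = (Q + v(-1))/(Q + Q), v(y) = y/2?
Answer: 14030/101 - 115*sqrt(202)/404 ≈ 134.87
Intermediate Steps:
v(y) = y/2 (v(y) = y*(1/2) = y/2)
S(Q) = (-1/2 + Q)/(2*Q) (S(Q) = (Q + (1/2)*(-1))/(Q + Q) = (Q - 1/2)/((2*Q)) = (-1/2 + Q)*(1/(2*Q)) = (-1/2 + Q)/(2*Q))
W = -115/101 (W = -115*1/101 = -115/101 ≈ -1.1386)
a = 7 + sqrt(202)/4 (a = 7 + sqrt((1/4)*(-1 + 2*(-2))/(-2) + 12) = 7 + sqrt((1/4)*(-1/2)*(-1 - 4) + 12) = 7 + sqrt((1/4)*(-1/2)*(-5) + 12) = 7 + sqrt(5/8 + 12) = 7 + sqrt(101/8) = 7 + sqrt(202)/4 ≈ 10.553)
(a - 129)*W = ((7 + sqrt(202)/4) - 129)*(-115/101) = (-122 + sqrt(202)/4)*(-115/101) = 14030/101 - 115*sqrt(202)/404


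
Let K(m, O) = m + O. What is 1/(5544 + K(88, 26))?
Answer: 1/5658 ≈ 0.00017674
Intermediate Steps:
K(m, O) = O + m
1/(5544 + K(88, 26)) = 1/(5544 + (26 + 88)) = 1/(5544 + 114) = 1/5658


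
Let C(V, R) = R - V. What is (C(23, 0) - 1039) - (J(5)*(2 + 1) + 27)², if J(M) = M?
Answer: -2826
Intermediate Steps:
(C(23, 0) - 1039) - (J(5)*(2 + 1) + 27)² = ((0 - 1*23) - 1039) - (5*(2 + 1) + 27)² = ((0 - 23) - 1039) - (5*3 + 27)² = (-23 - 1039) - (15 + 27)² = -1062 - 1*42² = -1062 - 1*1764 = -1062 - 1764 = -2826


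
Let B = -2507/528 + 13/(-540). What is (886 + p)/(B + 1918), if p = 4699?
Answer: 132699600/45458293 ≈ 2.9192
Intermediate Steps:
B = -113387/23760 (B = -2507*1/528 + 13*(-1/540) = -2507/528 - 13/540 = -113387/23760 ≈ -4.7722)
(886 + p)/(B + 1918) = (886 + 4699)/(-113387/23760 + 1918) = 5585/(45458293/23760) = 5585*(23760/45458293) = 132699600/45458293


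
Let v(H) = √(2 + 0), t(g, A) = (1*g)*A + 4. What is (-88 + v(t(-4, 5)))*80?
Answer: -7040 + 80*√2 ≈ -6926.9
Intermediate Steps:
t(g, A) = 4 + A*g (t(g, A) = g*A + 4 = A*g + 4 = 4 + A*g)
v(H) = √2
(-88 + v(t(-4, 5)))*80 = (-88 + √2)*80 = -7040 + 80*√2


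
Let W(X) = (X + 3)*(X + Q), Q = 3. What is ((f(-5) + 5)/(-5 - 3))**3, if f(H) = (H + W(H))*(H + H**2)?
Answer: 3375/512 ≈ 6.5918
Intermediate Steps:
W(X) = (3 + X)**2 (W(X) = (X + 3)*(X + 3) = (3 + X)*(3 + X) = (3 + X)**2)
f(H) = (H + H**2)*(9 + H**2 + 7*H) (f(H) = (H + (9 + H**2 + 6*H))*(H + H**2) = (9 + H**2 + 7*H)*(H + H**2) = (H + H**2)*(9 + H**2 + 7*H))
((f(-5) + 5)/(-5 - 3))**3 = ((-5*(9 + (-5)**3 + 8*(-5)**2 + 16*(-5)) + 5)/(-5 - 3))**3 = ((-5*(9 - 125 + 8*25 - 80) + 5)/(-8))**3 = ((-5*(9 - 125 + 200 - 80) + 5)*(-1/8))**3 = ((-5*4 + 5)*(-1/8))**3 = ((-20 + 5)*(-1/8))**3 = (-15*(-1/8))**3 = (15/8)**3 = 3375/512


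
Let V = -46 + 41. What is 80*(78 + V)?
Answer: 5840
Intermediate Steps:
V = -5
80*(78 + V) = 80*(78 - 5) = 80*73 = 5840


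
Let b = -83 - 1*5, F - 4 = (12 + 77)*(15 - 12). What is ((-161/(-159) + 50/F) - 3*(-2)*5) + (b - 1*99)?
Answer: -6713392/43089 ≈ -155.80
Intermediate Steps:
F = 271 (F = 4 + (12 + 77)*(15 - 12) = 4 + 89*3 = 4 + 267 = 271)
b = -88 (b = -83 - 5 = -88)
((-161/(-159) + 50/F) - 3*(-2)*5) + (b - 1*99) = ((-161/(-159) + 50/271) - 3*(-2)*5) + (-88 - 1*99) = ((-161*(-1/159) + 50*(1/271)) + 6*5) + (-88 - 99) = ((161/159 + 50/271) + 30) - 187 = (51581/43089 + 30) - 187 = 1344251/43089 - 187 = -6713392/43089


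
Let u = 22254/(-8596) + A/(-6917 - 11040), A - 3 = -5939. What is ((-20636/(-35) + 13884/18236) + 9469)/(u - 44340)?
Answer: -17697429846802412/78011314865193545 ≈ -0.22686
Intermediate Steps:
A = -5936 (A = 3 - 5939 = -5936)
u = -174294611/77179186 (u = 22254/(-8596) - 5936/(-6917 - 11040) = 22254*(-1/8596) - 5936/(-17957) = -11127/4298 - 5936*(-1/17957) = -11127/4298 + 5936/17957 = -174294611/77179186 ≈ -2.2583)
((-20636/(-35) + 13884/18236) + 9469)/(u - 44340) = ((-20636/(-35) + 13884/18236) + 9469)/(-174294611/77179186 - 44340) = ((-20636*(-1/35) + 13884*(1/18236)) + 9469)/(-3422299401851/77179186) = ((2948/5 + 3471/4559) + 9469)*(-77179186/3422299401851) = (13457287/22795 + 9469)*(-77179186/3422299401851) = (229303142/22795)*(-77179186/3422299401851) = -17697429846802412/78011314865193545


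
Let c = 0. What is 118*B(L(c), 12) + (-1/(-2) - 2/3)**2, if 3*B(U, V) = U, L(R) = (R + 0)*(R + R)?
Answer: 1/36 ≈ 0.027778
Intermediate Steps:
L(R) = 2*R**2 (L(R) = R*(2*R) = 2*R**2)
B(U, V) = U/3
118*B(L(c), 12) + (-1/(-2) - 2/3)**2 = 118*((2*0**2)/3) + (-1/(-2) - 2/3)**2 = 118*((2*0)/3) + (-1*(-1/2) - 2*1/3)**2 = 118*((1/3)*0) + (1/2 - 2/3)**2 = 118*0 + (-1/6)**2 = 0 + 1/36 = 1/36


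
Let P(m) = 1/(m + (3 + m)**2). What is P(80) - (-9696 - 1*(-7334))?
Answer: 16460779/6969 ≈ 2362.0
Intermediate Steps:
P(80) - (-9696 - 1*(-7334)) = 1/(80 + (3 + 80)**2) - (-9696 - 1*(-7334)) = 1/(80 + 83**2) - (-9696 + 7334) = 1/(80 + 6889) - 1*(-2362) = 1/6969 + 2362 = 16460779/6969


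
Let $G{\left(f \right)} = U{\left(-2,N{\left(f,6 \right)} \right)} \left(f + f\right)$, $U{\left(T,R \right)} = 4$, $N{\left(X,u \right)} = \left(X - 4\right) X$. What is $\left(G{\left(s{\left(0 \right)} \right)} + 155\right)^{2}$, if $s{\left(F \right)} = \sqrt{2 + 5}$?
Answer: $24473 + 2480 \sqrt{7} \approx 31034.0$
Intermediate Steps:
$N{\left(X,u \right)} = X \left(-4 + X\right)$ ($N{\left(X,u \right)} = \left(-4 + X\right) X = X \left(-4 + X\right)$)
$s{\left(F \right)} = \sqrt{7}$
$G{\left(f \right)} = 8 f$ ($G{\left(f \right)} = 4 \left(f + f\right) = 4 \cdot 2 f = 8 f$)
$\left(G{\left(s{\left(0 \right)} \right)} + 155\right)^{2} = \left(8 \sqrt{7} + 155\right)^{2} = \left(155 + 8 \sqrt{7}\right)^{2}$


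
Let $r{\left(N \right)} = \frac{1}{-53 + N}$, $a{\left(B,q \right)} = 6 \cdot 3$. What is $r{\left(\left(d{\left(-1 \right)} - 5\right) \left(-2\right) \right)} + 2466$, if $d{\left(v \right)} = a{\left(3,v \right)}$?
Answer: $\frac{194813}{79} \approx 2466.0$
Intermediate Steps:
$a{\left(B,q \right)} = 18$
$d{\left(v \right)} = 18$
$r{\left(\left(d{\left(-1 \right)} - 5\right) \left(-2\right) \right)} + 2466 = \frac{1}{-53 + \left(18 - 5\right) \left(-2\right)} + 2466 = \frac{1}{-53 + 13 \left(-2\right)} + 2466 = \frac{1}{-53 - 26} + 2466 = \frac{1}{-79} + 2466 = - \frac{1}{79} + 2466 = \frac{194813}{79}$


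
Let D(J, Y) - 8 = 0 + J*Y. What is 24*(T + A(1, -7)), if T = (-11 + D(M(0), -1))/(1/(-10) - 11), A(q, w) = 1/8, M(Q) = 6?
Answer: 831/37 ≈ 22.459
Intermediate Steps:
A(q, w) = 1/8
D(J, Y) = 8 + J*Y (D(J, Y) = 8 + (0 + J*Y) = 8 + J*Y)
T = 30/37 (T = (-11 + (8 + 6*(-1)))/(1/(-10) - 11) = (-11 + (8 - 6))/(-1/10 - 11) = (-11 + 2)/(-111/10) = -9*(-10/111) = 30/37 ≈ 0.81081)
24*(T + A(1, -7)) = 24*(30/37 + 1/8) = 24*(277/296) = 831/37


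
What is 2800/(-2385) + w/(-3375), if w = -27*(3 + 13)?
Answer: -62368/59625 ≈ -1.0460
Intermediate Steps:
w = -432 (w = -27*16 = -432)
2800/(-2385) + w/(-3375) = 2800/(-2385) - 432/(-3375) = 2800*(-1/2385) - 432*(-1/3375) = -560/477 + 16/125 = -62368/59625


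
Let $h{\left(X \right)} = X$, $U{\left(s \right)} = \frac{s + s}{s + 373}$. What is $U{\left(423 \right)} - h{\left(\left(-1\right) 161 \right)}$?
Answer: $\frac{64501}{398} \approx 162.06$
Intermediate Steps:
$U{\left(s \right)} = \frac{2 s}{373 + s}$
$U{\left(423 \right)} - h{\left(\left(-1\right) 161 \right)} = 2 \cdot 423 \frac{1}{373 + 423} - \left(-1\right) 161 = 2 \cdot 423 \cdot \frac{1}{796} - -161 = 2 \cdot 423 \cdot \frac{1}{796} + 161 = \frac{423}{398} + 161 = \frac{64501}{398}$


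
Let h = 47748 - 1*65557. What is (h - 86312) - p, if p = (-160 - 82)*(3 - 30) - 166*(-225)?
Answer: -148005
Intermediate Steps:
h = -17809 (h = 47748 - 65557 = -17809)
p = 43884 (p = -242*(-27) + 37350 = 6534 + 37350 = 43884)
(h - 86312) - p = (-17809 - 86312) - 1*43884 = -104121 - 43884 = -148005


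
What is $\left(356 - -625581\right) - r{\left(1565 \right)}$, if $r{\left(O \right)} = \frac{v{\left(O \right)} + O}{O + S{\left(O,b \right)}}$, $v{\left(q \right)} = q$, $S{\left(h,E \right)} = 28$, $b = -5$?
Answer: $\frac{997114511}{1593} \approx 6.2594 \cdot 10^{5}$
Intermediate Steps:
$r{\left(O \right)} = \frac{2 O}{28 + O}$ ($r{\left(O \right)} = \frac{O + O}{O + 28} = \frac{2 O}{28 + O}$)
$\left(356 - -625581\right) - r{\left(1565 \right)} = \left(356 - -625581\right) - 2 \cdot 1565 \frac{1}{28 + 1565} = \left(356 + 625581\right) - 2 \cdot 1565 \cdot \frac{1}{1593} = 625937 - 2 \cdot 1565 \cdot \frac{1}{1593} = 625937 - \frac{3130}{1593} = \frac{997114511}{1593}$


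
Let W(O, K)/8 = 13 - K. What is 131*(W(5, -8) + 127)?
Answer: 38645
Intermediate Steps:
W(O, K) = 104 - 8*K (W(O, K) = 8*(13 - K) = 104 - 8*K)
131*(W(5, -8) + 127) = 131*((104 - 8*(-8)) + 127) = 131*((104 + 64) + 127) = 131*(168 + 127) = 131*295 = 38645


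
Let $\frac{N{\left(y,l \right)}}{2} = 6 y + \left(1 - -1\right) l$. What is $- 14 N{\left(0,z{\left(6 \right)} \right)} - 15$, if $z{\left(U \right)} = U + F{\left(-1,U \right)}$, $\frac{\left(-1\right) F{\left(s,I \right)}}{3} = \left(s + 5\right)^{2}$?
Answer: $2337$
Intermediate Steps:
$F{\left(s,I \right)} = - 3 \left(5 + s\right)^{2}$ ($F{\left(s,I \right)} = - 3 \left(s + 5\right)^{2} = - 3 \left(5 + s\right)^{2}$)
$z{\left(U \right)} = -48 + U$ ($z{\left(U \right)} = U - 3 \left(5 - 1\right)^{2} = U - 3 \cdot 4^{2} = U - 48 = -48 + U$)
$N{\left(y,l \right)} = 4 l + 12 y$ ($N{\left(y,l \right)} = 2 \left(6 y + \left(1 - -1\right) l\right) = 2 \left(6 y + \left(1 + 1\right) l\right) = 2 \left(6 y + 2 l\right) = 2 \left(2 l + 6 y\right) = 4 l + 12 y$)
$- 14 N{\left(0,z{\left(6 \right)} \right)} - 15 = - 14 \left(4 \left(-48 + 6\right) + 12 \cdot 0\right) - 15 = - 14 \left(4 \left(-42\right) + 0\right) - 15 = - 14 \left(-168 + 0\right) - 15 = \left(-14\right) \left(-168\right) - 15 = 2352 - 15 = 2337$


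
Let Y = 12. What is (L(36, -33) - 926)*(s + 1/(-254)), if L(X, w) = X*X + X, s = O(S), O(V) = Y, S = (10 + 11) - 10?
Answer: 618541/127 ≈ 4870.4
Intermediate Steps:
S = 11 (S = 21 - 10 = 11)
O(V) = 12
s = 12
L(X, w) = X + X**2 (L(X, w) = X**2 + X = X + X**2)
(L(36, -33) - 926)*(s + 1/(-254)) = (36*(1 + 36) - 926)*(12 + 1/(-254)) = (36*37 - 926)*(12 - 1/254) = (1332 - 926)*(3047/254) = 406*(3047/254) = 618541/127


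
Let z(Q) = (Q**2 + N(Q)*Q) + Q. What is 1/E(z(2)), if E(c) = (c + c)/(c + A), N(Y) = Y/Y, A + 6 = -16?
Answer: -7/8 ≈ -0.87500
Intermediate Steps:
A = -22 (A = -6 - 16 = -22)
N(Y) = 1
z(Q) = Q**2 + 2*Q (z(Q) = (Q**2 + 1*Q) + Q = (Q**2 + Q) + Q = (Q + Q**2) + Q = Q**2 + 2*Q)
E(c) = 2*c/(-22 + c) (E(c) = (c + c)/(c - 22) = (2*c)/(-22 + c) = 2*c/(-22 + c))
1/E(z(2)) = 1/(2*(2*(2 + 2))/(-22 + 2*(2 + 2))) = 1/(2*(2*4)/(-22 + 2*4)) = 1/(2*8/(-22 + 8)) = 1/(2*8/(-14)) = 1/(2*8*(-1/14)) = 1/(-8/7) = -7/8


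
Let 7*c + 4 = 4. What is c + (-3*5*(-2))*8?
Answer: 240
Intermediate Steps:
c = 0 (c = -4/7 + (⅐)*4 = -4/7 + 4/7 = 0)
c + (-3*5*(-2))*8 = 0 + (-3*5*(-2))*8 = 0 - 15*(-2)*8 = 0 + 30*8 = 0 + 240 = 240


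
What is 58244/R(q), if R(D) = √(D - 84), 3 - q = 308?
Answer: -58244*I*√389/389 ≈ -2953.1*I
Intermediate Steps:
q = -305 (q = 3 - 1*308 = 3 - 308 = -305)
R(D) = √(-84 + D)
58244/R(q) = 58244/(√(-84 - 305)) = 58244/(√(-389)) = 58244/((I*√389)) = 58244*(-I*√389/389) = -58244*I*√389/389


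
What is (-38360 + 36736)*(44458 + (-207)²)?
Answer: -141786568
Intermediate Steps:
(-38360 + 36736)*(44458 + (-207)²) = -1624*(44458 + 42849) = -1624*87307 = -141786568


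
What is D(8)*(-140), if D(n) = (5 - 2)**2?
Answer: -1260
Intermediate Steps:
D(n) = 9 (D(n) = 3**2 = 9)
D(8)*(-140) = 9*(-140) = -1260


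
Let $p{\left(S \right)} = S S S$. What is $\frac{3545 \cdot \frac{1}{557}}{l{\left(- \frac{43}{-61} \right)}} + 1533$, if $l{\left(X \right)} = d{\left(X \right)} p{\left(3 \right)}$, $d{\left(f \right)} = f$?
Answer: $\frac{991572086}{646677} \approx 1533.3$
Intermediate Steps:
$p{\left(S \right)} = S^{3}$ ($p{\left(S \right)} = S^{2} S = S^{3}$)
$l{\left(X \right)} = 27 X$ ($l{\left(X \right)} = X 3^{3} = X 27 = 27 X$)
$\frac{3545 \cdot \frac{1}{557}}{l{\left(- \frac{43}{-61} \right)}} + 1533 = \frac{3545 \cdot \frac{1}{557}}{27 \left(- \frac{43}{-61}\right)} + 1533 = \frac{3545 \cdot \frac{1}{557}}{27 \left(\left(-43\right) \left(- \frac{1}{61}\right)\right)} + 1533 = \frac{3545}{557 \cdot 27 \cdot \frac{43}{61}} + 1533 = \frac{3545}{557 \cdot \frac{1161}{61}} + 1533 = \frac{3545}{557} \cdot \frac{61}{1161} + 1533 = \frac{216245}{646677} + 1533 = \frac{991572086}{646677}$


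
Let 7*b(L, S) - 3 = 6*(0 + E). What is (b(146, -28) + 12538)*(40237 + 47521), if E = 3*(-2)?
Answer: 7699272614/7 ≈ 1.0999e+9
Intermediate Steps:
E = -6
b(L, S) = -33/7 (b(L, S) = 3/7 + (6*(0 - 6))/7 = 3/7 + (6*(-6))/7 = 3/7 + (1/7)*(-36) = 3/7 - 36/7 = -33/7)
(b(146, -28) + 12538)*(40237 + 47521) = (-33/7 + 12538)*(40237 + 47521) = (87733/7)*87758 = 7699272614/7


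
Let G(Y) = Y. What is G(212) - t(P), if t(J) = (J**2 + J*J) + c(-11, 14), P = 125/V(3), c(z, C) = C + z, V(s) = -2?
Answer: -15207/2 ≈ -7603.5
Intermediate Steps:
P = -125/2 (P = 125/(-2) = 125*(-1/2) = -125/2 ≈ -62.500)
t(J) = 3 + 2*J**2 (t(J) = (J**2 + J*J) + (14 - 11) = (J**2 + J**2) + 3 = 2*J**2 + 3 = 3 + 2*J**2)
G(212) - t(P) = 212 - (3 + 2*(-125/2)**2) = 212 - (3 + 2*(15625/4)) = 212 - (3 + 15625/2) = 212 - 1*15631/2 = 212 - 15631/2 = -15207/2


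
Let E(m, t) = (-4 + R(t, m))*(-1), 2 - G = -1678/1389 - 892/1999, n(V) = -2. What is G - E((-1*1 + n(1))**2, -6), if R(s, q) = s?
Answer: -17619578/2776611 ≈ -6.3457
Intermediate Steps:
G = 10146532/2776611 (G = 2 - (-1678/1389 - 892/1999) = 2 - 1*(-4593310/2776611) = 2 + 4593310/2776611 = 10146532/2776611 ≈ 3.6543)
E(m, t) = 4 - t (E(m, t) = (-4 + t)*(-1) = 4 - t)
G - E((-1*1 + n(1))**2, -6) = 10146532/2776611 - (4 - 1*(-6)) = 10146532/2776611 - (4 + 6) = 10146532/2776611 - 1*10 = 10146532/2776611 - 10 = -17619578/2776611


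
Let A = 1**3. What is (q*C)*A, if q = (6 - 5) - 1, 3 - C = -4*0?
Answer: 0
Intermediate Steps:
A = 1
C = 3 (C = 3 - (-4)*0 = 3 - 1*0 = 3 + 0 = 3)
q = 0 (q = 1 - 1 = 0)
(q*C)*A = (0*3)*1 = 0*1 = 0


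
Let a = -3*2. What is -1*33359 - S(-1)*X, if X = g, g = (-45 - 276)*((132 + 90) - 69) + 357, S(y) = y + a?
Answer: -374651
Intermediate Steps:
a = -6
S(y) = -6 + y (S(y) = y - 6 = -6 + y)
g = -48756 (g = -321*(222 - 69) + 357 = -321*153 + 357 = -49113 + 357 = -48756)
X = -48756
-1*33359 - S(-1)*X = -1*33359 - (-6 - 1)*(-48756) = -33359 - (-7)*(-48756) = -33359 - 1*341292 = -33359 - 341292 = -374651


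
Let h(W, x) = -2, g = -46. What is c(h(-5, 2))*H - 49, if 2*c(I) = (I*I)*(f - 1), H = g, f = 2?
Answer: -141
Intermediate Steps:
H = -46
c(I) = I**2/2 (c(I) = ((I*I)*(2 - 1))/2 = (I**2*1)/2 = I**2/2)
c(h(-5, 2))*H - 49 = ((1/2)*(-2)**2)*(-46) - 49 = ((1/2)*4)*(-46) - 49 = 2*(-46) - 49 = -92 - 49 = -141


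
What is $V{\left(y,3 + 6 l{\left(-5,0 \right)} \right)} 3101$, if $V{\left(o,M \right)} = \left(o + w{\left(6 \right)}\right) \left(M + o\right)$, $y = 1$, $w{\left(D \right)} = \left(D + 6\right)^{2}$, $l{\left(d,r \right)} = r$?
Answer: $1798580$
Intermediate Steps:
$w{\left(D \right)} = \left(6 + D\right)^{2}$
$V{\left(o,M \right)} = \left(144 + o\right) \left(M + o\right)$ ($V{\left(o,M \right)} = \left(o + \left(6 + 6\right)^{2}\right) \left(M + o\right) = \left(o + 12^{2}\right) \left(M + o\right) = \left(o + 144\right) \left(M + o\right) = \left(144 + o\right) \left(M + o\right)$)
$V{\left(y,3 + 6 l{\left(-5,0 \right)} \right)} 3101 = \left(1^{2} + 144 \left(3 + 6 \cdot 0\right) + 144 \cdot 1 + \left(3 + 6 \cdot 0\right) 1\right) 3101 = \left(1 + 144 \left(3 + 0\right) + 144 + \left(3 + 0\right) 1\right) 3101 = \left(1 + 144 \cdot 3 + 144 + 3 \cdot 1\right) 3101 = \left(1 + 432 + 144 + 3\right) 3101 = 580 \cdot 3101 = 1798580$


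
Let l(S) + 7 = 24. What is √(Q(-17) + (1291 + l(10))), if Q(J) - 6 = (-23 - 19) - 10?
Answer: √1262 ≈ 35.525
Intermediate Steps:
Q(J) = -46 (Q(J) = 6 + ((-23 - 19) - 10) = 6 + (-42 - 10) = 6 - 52 = -46)
l(S) = 17 (l(S) = -7 + 24 = 17)
√(Q(-17) + (1291 + l(10))) = √(-46 + (1291 + 17)) = √(-46 + 1308) = √1262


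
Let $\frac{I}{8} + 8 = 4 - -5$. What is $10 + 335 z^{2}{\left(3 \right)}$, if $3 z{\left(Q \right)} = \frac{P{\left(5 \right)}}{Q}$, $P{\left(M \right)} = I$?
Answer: $\frac{22250}{81} \approx 274.69$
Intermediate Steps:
$I = 8$ ($I = -64 + 8 \left(4 - -5\right) = -64 + 8 \left(4 + 5\right) = -64 + 8 \cdot 9 = -64 + 72 = 8$)
$P{\left(M \right)} = 8$
$z{\left(Q \right)} = \frac{8}{3 Q}$ ($z{\left(Q \right)} = \frac{8 \frac{1}{Q}}{3} = \frac{8}{3 Q}$)
$10 + 335 z^{2}{\left(3 \right)} = 10 + 335 \left(\frac{8}{3 \cdot 3}\right)^{2} = 10 + 335 \left(\frac{8}{3} \cdot \frac{1}{3}\right)^{2} = 10 + 335 \left(\frac{8}{9}\right)^{2} = 10 + 335 \cdot \frac{64}{81} = 10 + \frac{21440}{81} = \frac{22250}{81}$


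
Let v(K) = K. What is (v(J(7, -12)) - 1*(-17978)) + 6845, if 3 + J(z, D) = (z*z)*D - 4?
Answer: 24228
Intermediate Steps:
J(z, D) = -7 + D*z**2 (J(z, D) = -3 + ((z*z)*D - 4) = -3 + (z**2*D - 4) = -3 + (D*z**2 - 4) = -3 + (-4 + D*z**2) = -7 + D*z**2)
(v(J(7, -12)) - 1*(-17978)) + 6845 = ((-7 - 12*7**2) - 1*(-17978)) + 6845 = ((-7 - 12*49) + 17978) + 6845 = ((-7 - 588) + 17978) + 6845 = (-595 + 17978) + 6845 = 17383 + 6845 = 24228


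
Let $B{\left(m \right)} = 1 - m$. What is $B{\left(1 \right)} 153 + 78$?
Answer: $78$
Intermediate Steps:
$B{\left(1 \right)} 153 + 78 = \left(1 - 1\right) 153 + 78 = 0 \cdot 153 + 78 = 0 + 78 = 78$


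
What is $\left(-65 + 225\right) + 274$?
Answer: $434$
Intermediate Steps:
$\left(-65 + 225\right) + 274 = 160 + 274 = 434$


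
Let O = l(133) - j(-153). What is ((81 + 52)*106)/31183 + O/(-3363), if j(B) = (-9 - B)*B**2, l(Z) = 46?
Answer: 105160627124/104868429 ≈ 1002.8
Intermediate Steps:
j(B) = B**2*(-9 - B)
O = -3370850 (O = 46 - (-153)**2*(-9 - 1*(-153)) = 46 - 23409*(-9 + 153) = 46 - 23409*144 = 46 - 1*3370896 = 46 - 3370896 = -3370850)
((81 + 52)*106)/31183 + O/(-3363) = ((81 + 52)*106)/31183 - 3370850/(-3363) = (133*106)*(1/31183) - 3370850*(-1/3363) = 14098*(1/31183) + 3370850/3363 = 14098/31183 + 3370850/3363 = 105160627124/104868429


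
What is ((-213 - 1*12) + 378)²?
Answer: 23409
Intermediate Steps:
((-213 - 1*12) + 378)² = ((-213 - 12) + 378)² = (-225 + 378)² = 153² = 23409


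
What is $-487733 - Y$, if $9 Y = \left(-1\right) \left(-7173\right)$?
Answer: $-488530$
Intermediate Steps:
$Y = 797$ ($Y = \frac{\left(-1\right) \left(-7173\right)}{9} = \frac{1}{9} \cdot 7173 = 797$)
$-487733 - Y = -487733 - 797 = -488530$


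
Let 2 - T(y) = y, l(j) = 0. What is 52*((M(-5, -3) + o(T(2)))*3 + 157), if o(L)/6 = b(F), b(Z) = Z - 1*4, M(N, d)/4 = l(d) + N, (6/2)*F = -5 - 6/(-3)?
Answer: 364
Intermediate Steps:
T(y) = 2 - y
F = -1 (F = (-5 - 6/(-3))/3 = (-5 - 6*(-1)/3)/3 = (-5 - 1*(-2))/3 = (-5 + 2)/3 = (⅓)*(-3) = -1)
M(N, d) = 4*N (M(N, d) = 4*(0 + N) = 4*N)
b(Z) = -4 + Z (b(Z) = Z - 4 = -4 + Z)
o(L) = -30 (o(L) = 6*(-4 - 1) = 6*(-5) = -30)
52*((M(-5, -3) + o(T(2)))*3 + 157) = 52*((4*(-5) - 30)*3 + 157) = 52*((-20 - 30)*3 + 157) = 52*(-50*3 + 157) = 52*(-150 + 157) = 52*7 = 364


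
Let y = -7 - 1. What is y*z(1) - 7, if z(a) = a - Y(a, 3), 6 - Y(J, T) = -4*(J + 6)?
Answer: 257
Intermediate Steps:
Y(J, T) = 30 + 4*J (Y(J, T) = 6 - (-4)*(J + 6) = 6 - (-4)*(6 + J) = 6 - (-24 - 4*J) = 6 + (24 + 4*J) = 30 + 4*J)
z(a) = -30 - 3*a (z(a) = a - (30 + 4*a) = a + (-30 - 4*a) = -30 - 3*a)
y = -8
y*z(1) - 7 = -8*(-30 - 3*1) - 7 = -8*(-30 - 3) - 7 = -8*(-33) - 7 = 264 - 7 = 257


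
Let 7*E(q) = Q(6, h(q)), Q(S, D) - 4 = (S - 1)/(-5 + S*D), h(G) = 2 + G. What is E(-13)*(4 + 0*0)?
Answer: 1116/497 ≈ 2.2455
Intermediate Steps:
Q(S, D) = 4 + (-1 + S)/(-5 + D*S) (Q(S, D) = 4 + (S - 1)/(-5 + S*D) = 4 + (-1 + S)/(-5 + D*S))
E(q) = (33 + 24*q)/(7*(7 + 6*q)) (E(q) = ((-21 + 6 + 4*(2 + q)*6)/(-5 + (2 + q)*6))/7 = ((-21 + 6 + (48 + 24*q))/(-5 + (12 + 6*q)))/7 = ((33 + 24*q)/(7 + 6*q))/7 = (33 + 24*q)/(7*(7 + 6*q)))
E(-13)*(4 + 0*0) = (3*(11 + 8*(-13))/(7*(7 + 6*(-13))))*(4 + 0*0) = (3*(11 - 104)/(7*(7 - 78)))*(4 + 0) = ((3/7)*(-93)/(-71))*4 = ((3/7)*(-1/71)*(-93))*4 = (279/497)*4 = 1116/497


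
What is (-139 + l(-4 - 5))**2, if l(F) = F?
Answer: 21904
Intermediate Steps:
(-139 + l(-4 - 5))**2 = (-139 + (-4 - 5))**2 = (-139 - 9)**2 = (-148)**2 = 21904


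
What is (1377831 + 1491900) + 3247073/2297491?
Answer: 6593184391994/2297491 ≈ 2.8697e+6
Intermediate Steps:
(1377831 + 1491900) + 3247073/2297491 = 2869731 + 3247073*(1/2297491) = 2869731 + 3247073/2297491 = 6593184391994/2297491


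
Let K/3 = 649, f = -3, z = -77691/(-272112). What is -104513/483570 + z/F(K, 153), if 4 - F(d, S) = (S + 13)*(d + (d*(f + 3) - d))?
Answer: -12697988159/87723466560 ≈ -0.14475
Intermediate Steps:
z = 25897/90704 (z = -77691*(-1/272112) = 25897/90704 ≈ 0.28551)
K = 1947 (K = 3*649 = 1947)
F(d, S) = 4 (F(d, S) = 4 - (S + 13)*(d + (d*(-3 + 3) - d)) = 4 - (13 + S)*(d + (d*0 - d)) = 4 - (13 + S)*(d + (0 - d)) = 4 - (13 + S)*(d - d) = 4 - (13 + S)*0 = 4 - 1*0 = 4 + 0 = 4)
-104513/483570 + z/F(K, 153) = -104513/483570 + (25897/90704)/4 = -104513*1/483570 + (25897/90704)*(¼) = -104513/483570 + 25897/362816 = -12697988159/87723466560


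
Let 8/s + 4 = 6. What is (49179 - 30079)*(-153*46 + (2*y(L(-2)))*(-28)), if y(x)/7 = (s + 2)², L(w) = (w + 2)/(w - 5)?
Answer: -403965000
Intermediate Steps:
s = 4 (s = 8/(-4 + 6) = 8/2 = 8*(½) = 4)
L(w) = (2 + w)/(-5 + w)
y(x) = 252 (y(x) = 7*(4 + 2)² = 7*6² = 7*36 = 252)
(49179 - 30079)*(-153*46 + (2*y(L(-2)))*(-28)) = (49179 - 30079)*(-153*46 + (2*252)*(-28)) = 19100*(-7038 + 504*(-28)) = 19100*(-7038 - 14112) = 19100*(-21150) = -403965000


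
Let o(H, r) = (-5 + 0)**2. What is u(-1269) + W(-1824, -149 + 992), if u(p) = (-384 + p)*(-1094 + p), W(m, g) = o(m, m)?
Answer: 3906064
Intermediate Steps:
o(H, r) = 25 (o(H, r) = (-5)**2 = 25)
W(m, g) = 25
u(p) = (-1094 + p)*(-384 + p)
u(-1269) + W(-1824, -149 + 992) = (420096 + (-1269)**2 - 1478*(-1269)) + 25 = (420096 + 1610361 + 1875582) + 25 = 3906039 + 25 = 3906064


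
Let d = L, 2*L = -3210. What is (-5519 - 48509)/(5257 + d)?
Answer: -13507/913 ≈ -14.794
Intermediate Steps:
L = -1605 (L = (½)*(-3210) = -1605)
d = -1605
(-5519 - 48509)/(5257 + d) = (-5519 - 48509)/(5257 - 1605) = -54028/3652 = -54028*1/3652 = -13507/913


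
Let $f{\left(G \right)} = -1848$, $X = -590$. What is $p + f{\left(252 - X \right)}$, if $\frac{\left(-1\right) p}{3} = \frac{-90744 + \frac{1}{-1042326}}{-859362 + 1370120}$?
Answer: $- \frac{327849242523983}{177458781036} \approx -1847.5$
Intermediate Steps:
$p = \frac{94584830545}{177458781036}$ ($p = - 3 \frac{-90744 + \frac{1}{-1042326}}{-859362 + 1370120} = - 3 \frac{-90744 - \frac{1}{1042326}}{510758} = - 3 \left(\left(- \frac{94584830545}{1042326}\right) \frac{1}{510758}\right) = \left(-3\right) \left(- \frac{94584830545}{532376343108}\right) = \frac{94584830545}{177458781036} \approx 0.533$)
$p + f{\left(252 - X \right)} = \frac{94584830545}{177458781036} - 1848 = - \frac{327849242523983}{177458781036}$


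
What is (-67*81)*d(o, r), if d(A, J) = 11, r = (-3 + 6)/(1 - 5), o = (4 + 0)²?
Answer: -59697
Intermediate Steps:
o = 16 (o = 4² = 16)
r = -¾ (r = 3/(-4) = 3*(-¼) = -¾ ≈ -0.75000)
(-67*81)*d(o, r) = -67*81*11 = -5427*11 = -59697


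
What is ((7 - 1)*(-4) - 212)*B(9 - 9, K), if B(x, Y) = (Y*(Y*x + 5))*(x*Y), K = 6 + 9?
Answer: 0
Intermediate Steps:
K = 15
B(x, Y) = x*Y²*(5 + Y*x) (B(x, Y) = (Y*(5 + Y*x))*(Y*x) = x*Y²*(5 + Y*x))
((7 - 1)*(-4) - 212)*B(9 - 9, K) = ((7 - 1)*(-4) - 212)*((9 - 9)*15²*(5 + 15*(9 - 9))) = (6*(-4) - 212)*(0*225*(5 + 15*0)) = (-24 - 212)*(0*225*(5 + 0)) = -0*225*5 = -236*0 = 0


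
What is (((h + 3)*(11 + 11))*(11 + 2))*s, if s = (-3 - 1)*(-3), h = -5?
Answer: -6864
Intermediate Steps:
s = 12 (s = -4*(-3) = 12)
(((h + 3)*(11 + 11))*(11 + 2))*s = (((-5 + 3)*(11 + 11))*(11 + 2))*12 = (-2*22*13)*12 = -44*13*12 = -572*12 = -6864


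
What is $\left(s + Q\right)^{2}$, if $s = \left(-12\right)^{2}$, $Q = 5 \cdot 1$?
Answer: $22201$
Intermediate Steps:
$Q = 5$
$s = 144$
$\left(s + Q\right)^{2} = \left(144 + 5\right)^{2} = 149^{2} = 22201$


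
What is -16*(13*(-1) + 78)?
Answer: -1040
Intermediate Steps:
-16*(13*(-1) + 78) = -16*(-13 + 78) = -16*65 = -1040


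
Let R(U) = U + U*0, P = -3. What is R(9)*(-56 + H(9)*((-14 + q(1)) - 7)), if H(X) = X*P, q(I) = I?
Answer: 4356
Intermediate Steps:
H(X) = -3*X (H(X) = X*(-3) = -3*X)
R(U) = U (R(U) = U + 0 = U)
R(9)*(-56 + H(9)*((-14 + q(1)) - 7)) = 9*(-56 + (-3*9)*((-14 + 1) - 7)) = 9*(-56 - 27*(-13 - 7)) = 9*(-56 - 27*(-20)) = 9*(-56 + 540) = 9*484 = 4356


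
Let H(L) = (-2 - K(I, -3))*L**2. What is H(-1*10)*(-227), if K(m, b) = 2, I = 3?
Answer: 90800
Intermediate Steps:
H(L) = -4*L**2 (H(L) = (-2 - 1*2)*L**2 = (-2 - 2)*L**2 = -4*L**2)
H(-1*10)*(-227) = -4*(-1*10)**2*(-227) = -4*(-10)**2*(-227) = -4*100*(-227) = -400*(-227) = 90800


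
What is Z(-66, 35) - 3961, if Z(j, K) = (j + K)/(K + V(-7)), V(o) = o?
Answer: -110939/28 ≈ -3962.1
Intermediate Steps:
Z(j, K) = (K + j)/(-7 + K) (Z(j, K) = (j + K)/(K - 7) = (K + j)/(-7 + K))
Z(-66, 35) - 3961 = (35 - 66)/(-7 + 35) - 3961 = -31/28 - 3961 = -110939/28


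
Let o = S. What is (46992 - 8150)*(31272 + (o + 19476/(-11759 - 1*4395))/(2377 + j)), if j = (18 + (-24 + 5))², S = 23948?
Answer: 11668875518324890/9603553 ≈ 1.2151e+9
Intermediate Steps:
o = 23948
j = 1 (j = (18 - 19)² = (-1)² = 1)
(46992 - 8150)*(31272 + (o + 19476/(-11759 - 1*4395))/(2377 + j)) = (46992 - 8150)*(31272 + (23948 + 19476/(-11759 - 1*4395))/(2377 + 1)) = 38842*(31272 + (23948 + 19476/(-11759 - 4395))/2378) = 38842*(31272 + (23948 + 19476/(-16154))*(1/2378)) = 38842*(31272 + (23948 + 19476*(-1/16154))*(1/2378)) = 38842*(31272 + (23948 - 9738/8077)*(1/2378)) = 38842*(31272 + (193418258/8077)*(1/2378)) = 38842*(31272 + 96709129/9603553) = 38842*(300419018545/9603553) = 11668875518324890/9603553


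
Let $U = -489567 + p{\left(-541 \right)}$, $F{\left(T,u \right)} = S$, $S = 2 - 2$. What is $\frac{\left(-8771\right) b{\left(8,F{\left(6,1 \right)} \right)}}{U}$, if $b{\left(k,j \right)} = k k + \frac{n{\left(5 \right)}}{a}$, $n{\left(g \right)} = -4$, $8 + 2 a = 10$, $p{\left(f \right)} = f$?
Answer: $\frac{131565}{122527} \approx 1.0738$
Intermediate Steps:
$S = 0$ ($S = 2 - 2 = 0$)
$a = 1$ ($a = -4 + \frac{1}{2} \cdot 10 = -4 + 5 = 1$)
$F{\left(T,u \right)} = 0$
$b{\left(k,j \right)} = -4 + k^{2}$ ($b{\left(k,j \right)} = k k - \frac{4}{1} = k^{2} - 4 = -4 + k^{2}$)
$U = -490108$ ($U = -489567 - 541 = -490108$)
$\frac{\left(-8771\right) b{\left(8,F{\left(6,1 \right)} \right)}}{U} = \frac{\left(-8771\right) \left(-4 + 8^{2}\right)}{-490108} = - 8771 \left(-4 + 64\right) \left(- \frac{1}{490108}\right) = \left(-8771\right) 60 \left(- \frac{1}{490108}\right) = \left(-526260\right) \left(- \frac{1}{490108}\right) = \frac{131565}{122527}$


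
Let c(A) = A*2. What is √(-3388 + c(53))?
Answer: I*√3282 ≈ 57.289*I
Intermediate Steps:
c(A) = 2*A
√(-3388 + c(53)) = √(-3388 + 2*53) = √(-3388 + 106) = √(-3282) = I*√3282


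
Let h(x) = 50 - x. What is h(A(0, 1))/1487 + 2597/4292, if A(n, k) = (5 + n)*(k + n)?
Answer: 4054879/6382204 ≈ 0.63534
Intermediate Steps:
h(A(0, 1))/1487 + 2597/4292 = (50 - (0² + 5*1 + 5*0 + 1*0))/1487 + 2597/4292 = (50 - (0 + 5 + 0 + 0))*(1/1487) + 2597*(1/4292) = (50 - 1*5)*(1/1487) + 2597/4292 = (50 - 5)*(1/1487) + 2597/4292 = 45*(1/1487) + 2597/4292 = 45/1487 + 2597/4292 = 4054879/6382204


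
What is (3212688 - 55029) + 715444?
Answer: 3873103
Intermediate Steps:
(3212688 - 55029) + 715444 = 3157659 + 715444 = 3873103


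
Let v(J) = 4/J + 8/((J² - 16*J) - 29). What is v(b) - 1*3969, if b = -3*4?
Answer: -3655732/921 ≈ -3969.3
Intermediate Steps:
b = -12
v(J) = 4/J + 8/(-29 + J² - 16*J)
v(b) - 1*3969 = 4*(29 - 1*(-12)² + 14*(-12))/(-12*(29 - 1*(-12)² + 16*(-12))) - 1*3969 = 4*(-1/12)*(29 - 1*144 - 168)/(29 - 1*144 - 192) - 3969 = 4*(-1/12)*(29 - 144 - 168)/(29 - 144 - 192) - 3969 = 4*(-1/12)*(-283)/(-307) - 3969 = 4*(-1/12)*(-1/307)*(-283) - 3969 = -283/921 - 3969 = -3655732/921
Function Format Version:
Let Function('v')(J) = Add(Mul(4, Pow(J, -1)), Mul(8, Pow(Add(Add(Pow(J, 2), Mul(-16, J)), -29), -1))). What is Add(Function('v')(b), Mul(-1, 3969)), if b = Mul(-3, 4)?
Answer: Rational(-3655732, 921) ≈ -3969.3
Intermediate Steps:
b = -12
Function('v')(J) = Add(Mul(4, Pow(J, -1)), Mul(8, Pow(Add(-29, Pow(J, 2), Mul(-16, J)), -1)))
Add(Function('v')(b), Mul(-1, 3969)) = Add(Mul(4, Pow(-12, -1), Pow(Add(29, Mul(-1, Pow(-12, 2)), Mul(16, -12)), -1), Add(29, Mul(-1, Pow(-12, 2)), Mul(14, -12))), Mul(-1, 3969)) = Add(Mul(4, Rational(-1, 12), Pow(Add(29, Mul(-1, 144), -192), -1), Add(29, Mul(-1, 144), -168)), -3969) = Add(Mul(4, Rational(-1, 12), Pow(Add(29, -144, -192), -1), Add(29, -144, -168)), -3969) = Add(Mul(4, Rational(-1, 12), Pow(-307, -1), -283), -3969) = Add(Mul(4, Rational(-1, 12), Rational(-1, 307), -283), -3969) = Add(Rational(-283, 921), -3969) = Rational(-3655732, 921)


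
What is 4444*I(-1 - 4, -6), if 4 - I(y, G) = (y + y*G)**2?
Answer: -2759724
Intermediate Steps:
I(y, G) = 4 - (y + G*y)**2 (I(y, G) = 4 - (y + y*G)**2 = 4 - (y + G*y)**2)
4444*I(-1 - 4, -6) = 4444*(4 - (-1 - 4)**2*(1 - 6)**2) = 4444*(4 - 1*(-5)**2*(-5)**2) = 4444*(4 - 1*25*25) = 4444*(4 - 625) = 4444*(-621) = -2759724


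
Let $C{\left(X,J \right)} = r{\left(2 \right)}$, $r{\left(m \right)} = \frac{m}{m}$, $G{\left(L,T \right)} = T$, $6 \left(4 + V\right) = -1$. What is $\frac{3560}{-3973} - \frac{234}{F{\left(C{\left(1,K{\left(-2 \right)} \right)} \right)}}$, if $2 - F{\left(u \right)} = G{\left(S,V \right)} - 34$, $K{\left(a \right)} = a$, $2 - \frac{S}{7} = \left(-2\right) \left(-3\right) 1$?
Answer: $- \frac{6436052}{957493} \approx -6.7218$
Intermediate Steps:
$S = -28$ ($S = 14 - 7 \left(-2\right) \left(-3\right) 1 = 14 - 7 \cdot 6 \cdot 1 = 14 - 42 = -28$)
$V = - \frac{25}{6}$ ($V = -4 + \frac{1}{6} \left(-1\right) = -4 - \frac{1}{6} = - \frac{25}{6} \approx -4.1667$)
$r{\left(m \right)} = 1$
$C{\left(X,J \right)} = 1$
$F{\left(u \right)} = \frac{241}{6}$ ($F{\left(u \right)} = 2 - \left(- \frac{25}{6} - 34\right) = 2 - - \frac{229}{6} = 2 + \frac{229}{6} = \frac{241}{6}$)
$\frac{3560}{-3973} - \frac{234}{F{\left(C{\left(1,K{\left(-2 \right)} \right)} \right)}} = \frac{3560}{-3973} - \frac{234}{\frac{241}{6}} = 3560 \left(- \frac{1}{3973}\right) - \frac{1404}{241} = - \frac{3560}{3973} - \frac{1404}{241} = - \frac{6436052}{957493}$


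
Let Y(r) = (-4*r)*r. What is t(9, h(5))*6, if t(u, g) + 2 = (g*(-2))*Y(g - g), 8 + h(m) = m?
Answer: -12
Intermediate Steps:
Y(r) = -4*r²
h(m) = -8 + m
t(u, g) = -2 (t(u, g) = -2 + (g*(-2))*(-4*(g - g)²) = -2 + (-2*g)*(-4*0²) = -2 + (-2*g)*(-4*0) = -2 - 2*g*0 = -2 + 0 = -2)
t(9, h(5))*6 = -2*6 = -12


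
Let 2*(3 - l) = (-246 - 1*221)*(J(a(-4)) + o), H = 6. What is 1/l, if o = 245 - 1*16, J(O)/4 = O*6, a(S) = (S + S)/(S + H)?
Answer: 2/62117 ≈ 3.2197e-5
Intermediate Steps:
a(S) = 2*S/(6 + S) (a(S) = (S + S)/(S + 6) = (2*S)/(6 + S) = 2*S/(6 + S))
J(O) = 24*O (J(O) = 4*(O*6) = 4*(6*O) = 24*O)
o = 229 (o = 245 - 16 = 229)
l = 62117/2 (l = 3 - (-246 - 1*221)*(24*(2*(-4)/(6 - 4)) + 229)/2 = 3 - (-246 - 221)*(24*(2*(-4)/2) + 229)/2 = 3 - (-467)*(24*(2*(-4)*(½)) + 229)/2 = 3 - (-467)*(24*(-4) + 229)/2 = 3 - (-467)*(-96 + 229)/2 = 3 - (-467)*133/2 = 3 - ½*(-62111) = 3 + 62111/2 = 62117/2 ≈ 31059.)
1/l = 1/(62117/2) = 2/62117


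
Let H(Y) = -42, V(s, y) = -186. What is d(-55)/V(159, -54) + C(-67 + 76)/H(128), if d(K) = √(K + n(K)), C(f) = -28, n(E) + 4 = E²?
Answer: ⅔ - √2966/186 ≈ 0.37387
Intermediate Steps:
n(E) = -4 + E²
d(K) = √(-4 + K + K²) (d(K) = √(K + (-4 + K²)) = √(-4 + K + K²))
d(-55)/V(159, -54) + C(-67 + 76)/H(128) = √(-4 - 55 + (-55)²)/(-186) - 28/(-42) = √(-4 - 55 + 3025)*(-1/186) - 28*(-1/42) = √2966*(-1/186) + ⅔ = -√2966/186 + ⅔ = ⅔ - √2966/186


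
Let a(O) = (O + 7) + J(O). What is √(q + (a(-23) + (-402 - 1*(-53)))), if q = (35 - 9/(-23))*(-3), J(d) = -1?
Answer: 2*I*√62445/23 ≈ 21.73*I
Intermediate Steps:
a(O) = 6 + O (a(O) = (O + 7) - 1 = (7 + O) - 1 = 6 + O)
q = -2442/23 (q = (35 - 9*(-1/23))*(-3) = (35 + 9/23)*(-3) = (814/23)*(-3) = -2442/23 ≈ -106.17)
√(q + (a(-23) + (-402 - 1*(-53)))) = √(-2442/23 + ((6 - 23) + (-402 - 1*(-53)))) = √(-2442/23 + (-17 + (-402 + 53))) = √(-2442/23 + (-17 - 349)) = √(-2442/23 - 366) = √(-10860/23) = 2*I*√62445/23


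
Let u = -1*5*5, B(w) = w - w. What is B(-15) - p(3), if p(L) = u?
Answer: 25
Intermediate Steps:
B(w) = 0
u = -25 (u = -5*5 = -25)
p(L) = -25
B(-15) - p(3) = 0 - 1*(-25) = 0 + 25 = 25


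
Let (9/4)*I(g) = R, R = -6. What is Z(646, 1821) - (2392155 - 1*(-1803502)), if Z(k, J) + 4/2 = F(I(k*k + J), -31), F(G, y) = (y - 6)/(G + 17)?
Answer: -180413448/43 ≈ -4.1957e+6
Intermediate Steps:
I(g) = -8/3 (I(g) = (4/9)*(-6) = -8/3)
F(G, y) = (-6 + y)/(17 + G)
Z(k, J) = -197/43 (Z(k, J) = -2 + (-6 - 31)/(17 - 8/3) = -2 - 37/(43/3) = -2 + (3/43)*(-37) = -2 - 111/43 = -197/43)
Z(646, 1821) - (2392155 - 1*(-1803502)) = -197/43 - (2392155 - 1*(-1803502)) = -197/43 - (2392155 + 1803502) = -197/43 - 1*4195657 = -197/43 - 4195657 = -180413448/43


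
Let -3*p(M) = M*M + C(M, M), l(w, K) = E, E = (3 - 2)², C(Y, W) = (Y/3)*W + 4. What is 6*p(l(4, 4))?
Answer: -32/3 ≈ -10.667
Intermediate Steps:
C(Y, W) = 4 + W*Y/3 (C(Y, W) = (Y/3)*W + 4 = W*Y/3 + 4 = 4 + W*Y/3)
E = 1 (E = 1² = 1)
l(w, K) = 1
p(M) = -4/3 - 4*M²/9 (p(M) = -(M*M + (4 + M*M/3))/3 = -(M² + (4 + M²/3))/3 = -(4 + 4*M²/3)/3 = -4/3 - 4*M²/9)
6*p(l(4, 4)) = 6*(-4/3 - 4/9*1²) = 6*(-4/3 - 4/9*1) = 6*(-4/3 - 4/9) = 6*(-16/9) = -32/3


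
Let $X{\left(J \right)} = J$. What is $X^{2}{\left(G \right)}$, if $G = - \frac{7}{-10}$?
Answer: $\frac{49}{100} \approx 0.49$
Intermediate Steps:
$G = \frac{7}{10}$ ($G = \left(-7\right) \left(- \frac{1}{10}\right) = \frac{7}{10} \approx 0.7$)
$X^{2}{\left(G \right)} = \left(\frac{7}{10}\right)^{2} = \frac{49}{100}$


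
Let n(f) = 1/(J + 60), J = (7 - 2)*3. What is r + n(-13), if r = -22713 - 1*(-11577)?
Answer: -835199/75 ≈ -11136.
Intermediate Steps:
r = -11136 (r = -22713 + 11577 = -11136)
J = 15 (J = 5*3 = 15)
n(f) = 1/75 (n(f) = 1/(15 + 60) = 1/75)
r + n(-13) = -11136 + 1/75 = -835199/75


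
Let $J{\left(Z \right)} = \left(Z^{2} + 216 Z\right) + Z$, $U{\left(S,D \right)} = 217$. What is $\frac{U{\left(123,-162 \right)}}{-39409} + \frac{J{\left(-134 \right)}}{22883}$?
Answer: $- \frac{443272509}{901796147} \approx -0.49154$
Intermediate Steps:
$J{\left(Z \right)} = Z^{2} + 217 Z$
$\frac{U{\left(123,-162 \right)}}{-39409} + \frac{J{\left(-134 \right)}}{22883} = \frac{217}{-39409} + \frac{\left(-134\right) \left(217 - 134\right)}{22883} = 217 \left(- \frac{1}{39409}\right) + \left(-134\right) 83 \cdot \frac{1}{22883} = - \frac{217}{39409} - \frac{11122}{22883} = - \frac{443272509}{901796147}$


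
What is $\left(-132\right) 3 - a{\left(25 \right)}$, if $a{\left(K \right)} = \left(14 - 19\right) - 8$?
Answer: $-383$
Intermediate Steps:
$a{\left(K \right)} = -13$ ($a{\left(K \right)} = -5 - 8 = -13$)
$\left(-132\right) 3 - a{\left(25 \right)} = \left(-132\right) 3 - -13 = -396 + 13 = -383$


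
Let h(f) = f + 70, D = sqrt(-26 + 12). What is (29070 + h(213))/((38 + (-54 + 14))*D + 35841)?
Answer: 1052040873/1284577337 + 58706*I*sqrt(14)/1284577337 ≈ 0.81898 + 0.000171*I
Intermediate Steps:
D = I*sqrt(14) (D = sqrt(-14) = I*sqrt(14) ≈ 3.7417*I)
h(f) = 70 + f
(29070 + h(213))/((38 + (-54 + 14))*D + 35841) = (29070 + (70 + 213))/((38 + (-54 + 14))*(I*sqrt(14)) + 35841) = (29070 + 283)/((38 - 40)*(I*sqrt(14)) + 35841) = 29353/(-2*I*sqrt(14) + 35841) = 29353/(35841 - 2*I*sqrt(14))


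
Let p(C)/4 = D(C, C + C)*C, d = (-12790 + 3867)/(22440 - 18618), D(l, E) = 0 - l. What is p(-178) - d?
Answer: -484376069/3822 ≈ -1.2673e+5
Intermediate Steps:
D(l, E) = -l
d = -8923/3822 ≈ -2.3346
p(C) = -4*C**2 (p(C) = 4*((-C)*C) = 4*(-C**2) = -4*C**2)
p(-178) - d = -4*(-178)**2 - 1*(-8923/3822) = -4*31684 + 8923/3822 = -126736 + 8923/3822 = -484376069/3822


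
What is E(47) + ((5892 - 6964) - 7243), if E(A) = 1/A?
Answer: -390804/47 ≈ -8315.0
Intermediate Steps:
E(47) + ((5892 - 6964) - 7243) = 1/47 + ((5892 - 6964) - 7243) = 1/47 + (-1072 - 7243) = 1/47 - 8315 = -390804/47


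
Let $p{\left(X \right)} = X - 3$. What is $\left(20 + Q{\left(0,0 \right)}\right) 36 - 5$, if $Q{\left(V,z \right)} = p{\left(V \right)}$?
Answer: $607$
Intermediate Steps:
$p{\left(X \right)} = -3 + X$
$Q{\left(V,z \right)} = -3 + V$
$\left(20 + Q{\left(0,0 \right)}\right) 36 - 5 = \left(20 + \left(-3 + 0\right)\right) 36 - 5 = \left(20 - 3\right) 36 - 5 = 17 \cdot 36 - 5 = 612 - 5 = 607$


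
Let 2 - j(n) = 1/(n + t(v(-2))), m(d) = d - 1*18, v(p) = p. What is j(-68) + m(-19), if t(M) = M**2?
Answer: -2239/64 ≈ -34.984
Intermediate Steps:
m(d) = -18 + d (m(d) = d - 18 = -18 + d)
j(n) = 2 - 1/(4 + n) (j(n) = 2 - 1/(n + (-2)**2) = 2 - 1/(n + 4) = 2 - 1/(4 + n))
j(-68) + m(-19) = (7 + 2*(-68))/(4 - 68) + (-18 - 19) = (7 - 136)/(-64) - 37 = -1/64*(-129) - 37 = 129/64 - 37 = -2239/64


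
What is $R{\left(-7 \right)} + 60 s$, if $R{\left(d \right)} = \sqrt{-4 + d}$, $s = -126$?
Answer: $-7560 + i \sqrt{11} \approx -7560.0 + 3.3166 i$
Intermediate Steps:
$R{\left(-7 \right)} + 60 s = \sqrt{-4 - 7} + 60 \left(-126\right) = \sqrt{-11} - 7560 = i \sqrt{11} - 7560 = -7560 + i \sqrt{11}$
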